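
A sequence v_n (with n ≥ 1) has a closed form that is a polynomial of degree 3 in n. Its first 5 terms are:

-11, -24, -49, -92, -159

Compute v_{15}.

1st diffs: -13, -25, -43, -67.
2nd diffs: -12, -18, -24.
3rd diffs: -6, -6 (constant).
Newton forward-difference form: v_n = -11 + (-13)·C(n-1,1) + (-12)·C(n-1,2) + (-6)·C(n-1,3).
At n = 15: n-1 = 14, so v_{15} = -11 - 182 - 1092 - 2184 = -3469.

-3469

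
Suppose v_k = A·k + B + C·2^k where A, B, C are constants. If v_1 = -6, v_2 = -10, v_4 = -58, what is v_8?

Write the equations: A + B + 2C = -6; 2A + B + 4C = -10; 4A + B + 16C = -58.
Subtracting the first from the second: A + 2C = -4.
Subtracting the second from the third: 2A + 12C = -48.
Solving: C = -5, A = 6, then B = -2.
Therefore v_8 = 48 + (-2) + (-5)·256 = -1234.

-1234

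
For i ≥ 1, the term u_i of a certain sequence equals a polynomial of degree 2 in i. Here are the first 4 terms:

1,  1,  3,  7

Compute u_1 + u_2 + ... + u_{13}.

1st diffs: 0, 2, 4.
2nd diffs: 2, 2 (constant).
So u_i = i^2 - 3i + 3.
Continuing: …, 13, 21, 31, 43, …, u_{13} = 133.
Summing i = 1..13 (13 terms) gives 585.

585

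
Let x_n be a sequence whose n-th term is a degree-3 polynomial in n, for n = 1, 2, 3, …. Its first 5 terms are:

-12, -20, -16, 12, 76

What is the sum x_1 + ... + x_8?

1192

1st diffs: -8, 4, 28, 64.
2nd diffs: 12, 24, 36.
3rd diffs: 12, 12 (constant).
So x_n = 2n^3 - 6n^2 - 4n - 4.
Continuing: 188, 360, 604.
Summing n = 1..8 (8 terms) gives 1192.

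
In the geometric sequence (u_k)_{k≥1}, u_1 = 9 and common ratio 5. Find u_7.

140625

u_k = 9·5^(k-1).
u_7 = 9·5^6 = 140625.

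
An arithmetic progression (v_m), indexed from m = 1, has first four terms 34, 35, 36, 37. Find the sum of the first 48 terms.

Common difference d = 1.
v_m = 34 + (m - 1)·1.
v_{48} = 81; S = 48·(34 + 81)/2 = 2760.

2760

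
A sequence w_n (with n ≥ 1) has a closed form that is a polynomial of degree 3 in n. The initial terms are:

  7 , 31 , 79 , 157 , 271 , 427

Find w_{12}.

2581

1st diffs: 24, 48, 78, 114, 156.
2nd diffs: 24, 30, 36, 42.
3rd diffs: 6, 6, 6 (constant).
So w_n = n^3 + 6n^2 - n + 1.
Evaluating at n = 12 gives w_{12} = 2581.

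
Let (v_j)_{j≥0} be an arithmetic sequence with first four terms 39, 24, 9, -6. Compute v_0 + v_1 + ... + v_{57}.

Common difference d = -15.
v_j = 39 + (j - 0)·(-15).
v_{57} = -816; S = 58·(39 + (-816))/2 = -22533.

-22533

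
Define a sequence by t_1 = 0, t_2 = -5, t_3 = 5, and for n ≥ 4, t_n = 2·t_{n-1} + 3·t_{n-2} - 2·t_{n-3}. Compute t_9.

Iterate the recurrence:
t_4 = -5  t_5 = 15  t_6 = 5  t_7 = 65  t_8 = 115  t_9 = 415.

415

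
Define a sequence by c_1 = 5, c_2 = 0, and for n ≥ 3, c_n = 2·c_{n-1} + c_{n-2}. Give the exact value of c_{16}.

Step forward from the initial values:
c_3 = 5, c_4 = 10, c_5 = 25, …, c_{13} = 28705, c_{14} = 69300, c_{15} = 167305, c_{16} = 403910.

403910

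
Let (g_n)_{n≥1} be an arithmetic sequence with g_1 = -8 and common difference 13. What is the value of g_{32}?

395

g_n = -8 + (n - 1)·13.
g_{32} = -8 + 31·13 = 395.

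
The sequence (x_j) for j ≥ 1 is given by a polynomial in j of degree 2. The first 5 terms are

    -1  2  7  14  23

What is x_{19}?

359

1st diffs: 3, 5, 7, 9.
2nd diffs: 2, 2, 2 (constant).
Newton forward-difference form: x_j = -1 + 3·C(j-1,1) + 2·C(j-1,2).
At j = 19: j-1 = 18, so x_{19} = -1 + 54 + 306 = 359.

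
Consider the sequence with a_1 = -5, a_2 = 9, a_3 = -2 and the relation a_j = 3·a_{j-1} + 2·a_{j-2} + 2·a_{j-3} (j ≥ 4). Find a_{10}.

Applying the relation repeatedly:
a_4 = 2; a_5 = 20; a_6 = 60; a_7 = 224; a_8 = 832; a_9 = 3064; a_{10} = 11304.

11304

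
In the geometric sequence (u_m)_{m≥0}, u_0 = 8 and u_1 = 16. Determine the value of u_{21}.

Common ratio r = 2.
u_m = 8·2^(m-0).
u_{21} = 8·2^21 = 16777216.

16777216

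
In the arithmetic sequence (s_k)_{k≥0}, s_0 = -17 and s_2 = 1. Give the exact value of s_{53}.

Common difference d = (1 - (-17)) / (2 - 0) = 9.
s_k = -17 + (k - 0)·9.
s_{53} = -17 + 53·9 = 460.

460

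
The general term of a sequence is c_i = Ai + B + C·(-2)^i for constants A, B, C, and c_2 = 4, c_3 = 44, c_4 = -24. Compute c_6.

-160

The three given values yield: 2A + B + 4C = 4; 3A + B - 8C = 44; 4A + B + 16C = -24.
Subtracting the first from the second: A - 12C = 40.
Subtracting the second from the third: A + 24C = -68.
Solving: C = -3, A = 4, then B = 8.
So c_i = 4·i + 8 + (-3)·(-2)^i; at i=6 this is -160.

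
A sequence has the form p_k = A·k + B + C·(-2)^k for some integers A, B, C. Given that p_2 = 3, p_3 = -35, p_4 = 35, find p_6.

175

Plug in k = 2, 3, 4: 2A + B + 4C = 3; 3A + B - 8C = -35; 4A + B + 16C = 35.
Subtracting the first from the second: A - 12C = -38.
Subtracting the second from the third: A + 24C = 70.
Solving: C = 3, A = -2, then B = -5.
So p_k = -2·k + (-5) + 3·(-2)^k; at k=6 this is 175.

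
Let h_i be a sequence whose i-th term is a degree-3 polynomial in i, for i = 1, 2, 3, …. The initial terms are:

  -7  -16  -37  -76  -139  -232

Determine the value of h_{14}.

-2776

1st diffs: -9, -21, -39, -63, -93.
2nd diffs: -12, -18, -24, -30.
3rd diffs: -6, -6, -6 (constant).
So h_i = -i^3 - 2i - 4.
Evaluating at i = 14 gives h_{14} = -2776.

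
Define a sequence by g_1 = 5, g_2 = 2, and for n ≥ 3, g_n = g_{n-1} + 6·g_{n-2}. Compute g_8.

4916

Step forward from the initial values:
g_3 = 32  g_4 = 44  g_5 = 236  g_6 = 500  g_7 = 1916  g_8 = 4916.
(Characteristic roots are 3 and -2.)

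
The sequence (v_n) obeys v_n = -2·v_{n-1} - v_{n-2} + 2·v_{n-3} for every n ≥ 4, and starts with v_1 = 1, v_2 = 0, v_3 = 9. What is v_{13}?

Step forward from the initial values:
v_4 = -16;  v_5 = 23;  v_6 = -12;  v_7 = -31;  v_8 = 120;  v_9 = -233;  v_{10} = 284;  v_{11} = -95;  v_{12} = -560;  v_{13} = 1783.

1783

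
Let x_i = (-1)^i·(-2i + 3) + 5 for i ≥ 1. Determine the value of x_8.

(-1)^8 = 1; -2i + 3 at i=8 is -13; so x_8 = -8.

-8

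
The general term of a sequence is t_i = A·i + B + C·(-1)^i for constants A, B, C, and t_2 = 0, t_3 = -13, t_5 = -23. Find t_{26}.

-120

At i = 2, 3, 5: 2A + B + C = 0; 3A + B - C = -13; 5A + B - C = -23.
Subtracting the first from the second: A - 2C = -13.
Subtracting the second from the third: 2A = -10.
Solving: C = 4, A = -5, then B = 6.
So t_i = -5·i + 6 + 4·(-1)^i; at i=26 this is -120.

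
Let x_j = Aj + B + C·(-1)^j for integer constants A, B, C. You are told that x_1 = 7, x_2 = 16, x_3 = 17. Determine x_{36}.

186

The three given values yield: A + B - C = 7; 2A + B + C = 16; 3A + B - C = 17.
Subtracting the first from the second: A + 2C = 9.
Subtracting the second from the third: A - 2C = 1.
Solving: C = 2, A = 5, then B = 4.
So x_j = 5·j + 4 + 2·(-1)^j; at j=36 this is 186.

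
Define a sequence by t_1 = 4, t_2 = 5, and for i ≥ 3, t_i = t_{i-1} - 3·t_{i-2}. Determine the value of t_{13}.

-2236

Compute successive terms:
t_3 = -7  t_4 = -22  t_5 = -1  …  t_{10} = 50  t_{11} = 1043  t_{12} = 893  t_{13} = -2236.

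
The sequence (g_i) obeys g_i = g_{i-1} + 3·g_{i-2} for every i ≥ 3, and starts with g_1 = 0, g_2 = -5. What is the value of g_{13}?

Compute successive terms:
g_3 = -5; g_4 = -20; g_5 = -35; …; g_{10} = -2540; g_{11} = -5795; g_{12} = -13415; g_{13} = -30800.

-30800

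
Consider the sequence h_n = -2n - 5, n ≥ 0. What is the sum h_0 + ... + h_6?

Over n = 0..6: Σn = 21.
Total = (-2)·21 + (-5)·7 = -77.

-77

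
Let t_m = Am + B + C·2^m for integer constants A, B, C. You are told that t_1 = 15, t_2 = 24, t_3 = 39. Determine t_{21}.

At m = 1, 2, 3: A + B + 2C = 15; 2A + B + 4C = 24; 3A + B + 8C = 39.
Subtracting the first from the second: A + 2C = 9.
Subtracting the second from the third: A + 4C = 15.
Solving: C = 3, A = 3, then B = 6.
Hence t_{21} = 3·21 + 6 + 3·2097152 = 6291525.

6291525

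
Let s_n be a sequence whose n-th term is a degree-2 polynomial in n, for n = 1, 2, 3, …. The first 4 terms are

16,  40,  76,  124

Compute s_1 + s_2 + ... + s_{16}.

1st diffs: 24, 36, 48.
2nd diffs: 12, 12 (constant).
So s_n = 6n^2 + 6n + 4.
Continuing: …, 184, 256, 340, 436, …, s_{16} = 1636.
Summing n = 1..16 (16 terms) gives 9856.

9856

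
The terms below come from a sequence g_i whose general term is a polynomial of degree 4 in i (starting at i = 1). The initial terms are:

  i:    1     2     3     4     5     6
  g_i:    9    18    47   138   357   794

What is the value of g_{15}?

1st diffs: 9, 29, 91, 219, 437.
2nd diffs: 20, 62, 128, 218.
3rd diffs: 42, 66, 90.
4th diffs: 24, 24 (constant).
Newton forward-difference form: g_i = 9 + 9·C(i-1,1) + 20·C(i-1,2) + 42·C(i-1,3) + 24·C(i-1,4).
At i = 15: i-1 = 14, so g_{15} = 9 + 126 + 1820 + 15288 + 24024 = 41267.

41267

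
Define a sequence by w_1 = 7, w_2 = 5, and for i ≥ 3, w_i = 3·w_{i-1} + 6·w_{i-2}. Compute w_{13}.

Compute successive terms:
w_3 = 57, w_4 = 201, w_5 = 945, …, w_{10} = 1484649, w_{11} = 6491745, w_{12} = 28383129, w_{13} = 124099857.

124099857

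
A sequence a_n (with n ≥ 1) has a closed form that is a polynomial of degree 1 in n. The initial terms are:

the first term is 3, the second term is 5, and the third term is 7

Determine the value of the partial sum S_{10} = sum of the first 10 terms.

1st diffs: 2, 2 (constant).
So a_n = 2n + 1.
Continuing: …, 9, 11, 13, 15, …, a_{10} = 21.
Summing n = 1..10 (10 terms) gives 120.

120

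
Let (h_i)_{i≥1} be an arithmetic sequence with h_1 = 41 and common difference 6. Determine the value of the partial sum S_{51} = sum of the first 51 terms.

h_i = 41 + (i - 1)·6.
h_{51} = 341; S = 51·(41 + 341)/2 = 9741.

9741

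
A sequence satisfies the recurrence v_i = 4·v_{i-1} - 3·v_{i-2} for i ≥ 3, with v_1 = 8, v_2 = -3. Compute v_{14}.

-8768763

v_3 = -36, v_4 = -135, v_5 = -432, …, v_{11} = -324756, v_{12} = -974295, v_{13} = -2922912, v_{14} = -8768763.
(Characteristic roots are 3 and 1.)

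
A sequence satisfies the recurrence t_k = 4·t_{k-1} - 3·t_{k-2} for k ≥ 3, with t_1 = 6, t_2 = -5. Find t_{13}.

-2922914

Applying the relation repeatedly:
t_3 = -38, t_4 = -137, t_5 = -434, …, t_{10} = -108245, t_{11} = -324758, t_{12} = -974297, t_{13} = -2922914.
(Characteristic roots are 3 and 1.)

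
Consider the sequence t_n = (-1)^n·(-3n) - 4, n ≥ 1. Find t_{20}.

(-1)^20 = 1; -3n at n=20 is -60; so t_{20} = -64.

-64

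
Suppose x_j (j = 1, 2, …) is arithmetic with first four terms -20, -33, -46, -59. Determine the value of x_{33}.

-436

Common difference d = -13.
x_j = -20 + (j - 1)·(-13).
x_{33} = -20 + 32·(-13) = -436.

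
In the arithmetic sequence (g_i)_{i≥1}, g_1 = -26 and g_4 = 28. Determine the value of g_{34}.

Common difference d = (28 - (-26)) / (4 - 1) = 18.
g_i = -26 + (i - 1)·18.
g_{34} = -26 + 33·18 = 568.

568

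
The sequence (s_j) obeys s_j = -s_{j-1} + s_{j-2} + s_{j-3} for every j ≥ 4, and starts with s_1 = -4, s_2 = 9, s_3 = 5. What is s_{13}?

50

Iterate the recurrence:
s_4 = 0;  s_5 = 14;  s_6 = -9;  s_7 = 23;  s_8 = -18;  s_9 = 32;  s_{10} = -27;  s_{11} = 41;  s_{12} = -36;  s_{13} = 50.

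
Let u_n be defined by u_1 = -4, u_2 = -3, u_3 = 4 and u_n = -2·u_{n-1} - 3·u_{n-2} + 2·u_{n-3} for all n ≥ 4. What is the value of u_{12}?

1033

Compute successive terms:
u_4 = -7; u_5 = -4; u_6 = 37; u_7 = -76; u_8 = 33; u_9 = 236; u_{10} = -723; u_{11} = 804; u_{12} = 1033.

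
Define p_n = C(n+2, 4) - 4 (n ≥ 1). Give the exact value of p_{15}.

C(17, 4) = 2380, so p_{15} = 2376.

2376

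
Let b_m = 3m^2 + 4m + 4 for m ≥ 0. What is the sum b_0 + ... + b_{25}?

17979

Over m = 0..25: Σm = 325, Σm² = 5525.
Total = (3)·5525 + (4)·325 + (4)·26 = 17979.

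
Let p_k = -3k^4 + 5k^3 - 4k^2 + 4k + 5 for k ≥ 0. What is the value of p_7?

p_7 = -3·7^4 + 5·7^3 - 4·7^2 + 4·7 + 5 = -5651.

-5651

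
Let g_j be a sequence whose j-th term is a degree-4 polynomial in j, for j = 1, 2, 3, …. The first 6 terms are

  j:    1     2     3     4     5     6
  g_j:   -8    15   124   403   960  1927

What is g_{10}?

13375

1st diffs: 23, 109, 279, 557, 967.
2nd diffs: 86, 170, 278, 410.
3rd diffs: 84, 108, 132.
4th diffs: 24, 24 (constant).
So g_j = j^4 + 4j^3 - 6j^2 - 2j - 5.
Evaluating at j = 10 gives g_{10} = 13375.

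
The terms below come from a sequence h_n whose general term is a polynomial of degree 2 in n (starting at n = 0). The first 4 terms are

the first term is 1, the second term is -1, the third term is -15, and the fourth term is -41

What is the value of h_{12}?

1st diffs: -2, -14, -26.
2nd diffs: -12, -12 (constant).
Newton forward-difference form: h_n = 1 + (-2)·C(n,1) + (-12)·C(n,2).
At n = 12: n = 12, so h_{12} = 1 - 24 - 792 = -815.

-815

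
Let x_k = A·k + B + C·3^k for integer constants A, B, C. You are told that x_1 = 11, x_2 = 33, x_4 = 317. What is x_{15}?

57395599

At k = 1, 2, 4: A + B + 3C = 11; 2A + B + 9C = 33; 4A + B + 81C = 317.
Subtracting the first from the second: A + 6C = 22.
Subtracting the second from the third: 2A + 72C = 284.
Solving: C = 4, A = -2, then B = 1.
Hence x_{15} = -2·15 + 1 + 4·14348907 = 57395599.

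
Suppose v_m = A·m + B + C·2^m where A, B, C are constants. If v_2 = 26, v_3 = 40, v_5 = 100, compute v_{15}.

Write the equations: 2A + B + 4C = 26; 3A + B + 8C = 40; 5A + B + 32C = 100.
Subtracting the first from the second: A + 4C = 14.
Subtracting the second from the third: 2A + 24C = 60.
Solving: C = 2, A = 6, then B = 6.
So v_m = 6·m + 6 + 2·2^m; at m=15 this is 65632.

65632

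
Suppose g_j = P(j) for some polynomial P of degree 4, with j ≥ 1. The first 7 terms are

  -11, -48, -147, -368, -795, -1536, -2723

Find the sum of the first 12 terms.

-64922

1st diffs: -37, -99, -221, -427, -741, -1187.
2nd diffs: -62, -122, -206, -314, -446.
3rd diffs: -60, -84, -108, -132.
4th diffs: -24, -24, -24 (constant).
Newton forward-difference form: g_j = -11 + (-37)·C(j-1,1) + (-62)·C(j-1,2) + (-60)·C(j-1,3) + (-24)·C(j-1,4).
Continuing: …, -4512, -7083, -10640, -15411, …, g_{12} = -21648.
Summing j = 1..12 (12 terms) gives -64922.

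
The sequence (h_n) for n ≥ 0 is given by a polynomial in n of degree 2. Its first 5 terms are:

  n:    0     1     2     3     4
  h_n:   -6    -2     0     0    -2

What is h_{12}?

-90

1st diffs: 4, 2, 0, -2.
2nd diffs: -2, -2, -2 (constant).
Newton forward-difference form: h_n = -6 + 4·C(n,1) + (-2)·C(n,2).
At n = 12: n = 12, so h_{12} = -6 + 48 - 132 = -90.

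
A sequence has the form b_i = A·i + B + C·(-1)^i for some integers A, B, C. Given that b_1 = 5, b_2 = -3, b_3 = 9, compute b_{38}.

The three given values yield: A + B - C = 5; 2A + B + C = -3; 3A + B - C = 9.
Subtracting the first from the second: A + 2C = -8.
Subtracting the second from the third: A - 2C = 12.
Solving: C = -5, A = 2, then B = -2.
Hence b_{38} = 2·38 + (-2) + (-5)·1 = 69.

69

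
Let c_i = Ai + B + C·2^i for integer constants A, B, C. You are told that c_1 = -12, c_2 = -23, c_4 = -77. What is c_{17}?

Plug in i = 1, 2, 4: A + B + 2C = -12; 2A + B + 4C = -23; 4A + B + 16C = -77.
Subtracting the first from the second: A + 2C = -11.
Subtracting the second from the third: 2A + 12C = -54.
Solving: C = -4, A = -3, then B = -1.
So c_i = -3·i + (-1) + (-4)·2^i; at i=17 this is -524340.

-524340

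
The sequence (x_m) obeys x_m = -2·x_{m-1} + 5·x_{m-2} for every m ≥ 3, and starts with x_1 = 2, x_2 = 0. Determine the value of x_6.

x_3 = 10  x_4 = -20  x_5 = 90  x_6 = -280.

-280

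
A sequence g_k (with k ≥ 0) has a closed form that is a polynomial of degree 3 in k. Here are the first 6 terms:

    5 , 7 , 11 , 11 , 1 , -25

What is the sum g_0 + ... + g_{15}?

1st diffs: 2, 4, 0, -10, -26.
2nd diffs: 2, -4, -10, -16.
3rd diffs: -6, -6, -6 (constant).
So g_k = -k^3 + 4k^2 - k + 5.
Continuing: …, -73, -149, -259, -409, …, g_{15} = -2485.
Summing k = 0..15 (16 terms) gives -9480.

-9480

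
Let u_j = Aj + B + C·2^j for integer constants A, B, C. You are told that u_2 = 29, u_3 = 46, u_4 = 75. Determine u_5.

The three given values yield: 2A + B + 4C = 29; 3A + B + 8C = 46; 4A + B + 16C = 75.
Subtracting the first from the second: A + 4C = 17.
Subtracting the second from the third: A + 8C = 29.
Solving: C = 3, A = 5, then B = 7.
Hence u_5 = 5·5 + 7 + 3·32 = 128.

128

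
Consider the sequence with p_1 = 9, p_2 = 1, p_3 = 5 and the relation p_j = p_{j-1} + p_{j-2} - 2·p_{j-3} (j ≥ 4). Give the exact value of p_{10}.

20

Applying the relation repeatedly:
p_4 = -12, p_5 = -9, p_6 = -31, p_7 = -16, p_8 = -29, p_9 = 17, p_{10} = 20.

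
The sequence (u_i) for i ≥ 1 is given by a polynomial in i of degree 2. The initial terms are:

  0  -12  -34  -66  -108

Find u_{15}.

-1078

1st diffs: -12, -22, -32, -42.
2nd diffs: -10, -10, -10 (constant).
So u_i = -5i^2 + 3i + 2.
Evaluating at i = 15 gives u_{15} = -1078.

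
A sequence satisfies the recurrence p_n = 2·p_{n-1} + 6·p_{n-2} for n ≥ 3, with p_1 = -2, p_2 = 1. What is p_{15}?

-31738240

Applying the relation repeatedly:
p_3 = -10; p_4 = -14; p_5 = -88; …; p_{12} = -654560; p_{13} = -2388352; p_{14} = -8704064; p_{15} = -31738240.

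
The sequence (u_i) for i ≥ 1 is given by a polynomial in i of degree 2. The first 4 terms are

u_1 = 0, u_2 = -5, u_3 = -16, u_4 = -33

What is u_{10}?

-261

1st diffs: -5, -11, -17.
2nd diffs: -6, -6 (constant).
Newton forward-difference form: u_i = (-5)·C(i-1,1) + (-6)·C(i-1,2).
At i = 10: i-1 = 9, so u_{10} = -45 - 216 = -261.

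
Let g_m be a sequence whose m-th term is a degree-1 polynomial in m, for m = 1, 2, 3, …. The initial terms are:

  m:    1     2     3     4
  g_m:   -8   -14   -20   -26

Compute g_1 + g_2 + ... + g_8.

1st diffs: -6, -6, -6 (constant).
So g_m = -6m - 2.
Continuing: -32, -38, -44, -50.
Summing m = 1..8 (8 terms) gives -232.

-232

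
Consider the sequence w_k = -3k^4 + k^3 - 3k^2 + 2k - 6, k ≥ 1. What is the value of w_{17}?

-246489

w_{17} = -3·17^4 + 1·17^3 - 3·17^2 + 2·17 - 6 = -246489.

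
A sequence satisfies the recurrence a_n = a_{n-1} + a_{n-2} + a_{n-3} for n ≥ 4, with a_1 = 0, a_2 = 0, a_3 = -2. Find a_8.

Compute successive terms:
a_4 = -2;  a_5 = -4;  a_6 = -8;  a_7 = -14;  a_8 = -26.

-26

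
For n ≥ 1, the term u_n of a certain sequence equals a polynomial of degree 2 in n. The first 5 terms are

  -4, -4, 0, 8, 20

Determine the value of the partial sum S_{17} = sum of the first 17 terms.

1st diffs: 0, 4, 8, 12.
2nd diffs: 4, 4, 4 (constant).
So u_n = 2n^2 - 6n.
Continuing: …, 36, 56, 80, 108, …, u_{17} = 476.
Summing n = 1..17 (17 terms) gives 2652.

2652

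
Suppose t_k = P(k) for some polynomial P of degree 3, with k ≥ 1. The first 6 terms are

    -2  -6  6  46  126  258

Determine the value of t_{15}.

1st diffs: -4, 12, 40, 80, 132.
2nd diffs: 16, 28, 40, 52.
3rd diffs: 12, 12, 12 (constant).
Newton forward-difference form: t_k = -2 + (-4)·C(k-1,1) + 16·C(k-1,2) + 12·C(k-1,3).
At k = 15: k-1 = 14, so t_{15} = -2 - 56 + 1456 + 4368 = 5766.

5766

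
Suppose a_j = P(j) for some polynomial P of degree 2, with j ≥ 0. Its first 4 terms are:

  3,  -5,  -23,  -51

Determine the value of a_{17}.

-1493

1st diffs: -8, -18, -28.
2nd diffs: -10, -10 (constant).
Newton forward-difference form: a_j = 3 + (-8)·C(j,1) + (-10)·C(j,2).
At j = 17: j = 17, so a_{17} = 3 - 136 - 1360 = -1493.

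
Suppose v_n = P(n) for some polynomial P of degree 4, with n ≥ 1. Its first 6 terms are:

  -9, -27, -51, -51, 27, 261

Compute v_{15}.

1st diffs: -18, -24, 0, 78, 234.
2nd diffs: -6, 24, 78, 156.
3rd diffs: 30, 54, 78.
4th diffs: 24, 24 (constant).
So v_n = n^4 - 5n^3 + 2n^2 - 4n - 3.
Evaluating at n = 15 gives v_{15} = 34137.

34137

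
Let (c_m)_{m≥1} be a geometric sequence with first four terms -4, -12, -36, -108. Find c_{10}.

Common ratio r = 3.
c_m = (-4)·3^(m-1).
c_{10} = (-4)·3^9 = -78732.

-78732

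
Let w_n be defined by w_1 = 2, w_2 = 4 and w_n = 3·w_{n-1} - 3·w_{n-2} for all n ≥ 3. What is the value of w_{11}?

Compute successive terms:
w_3 = 6;  w_4 = 6;  w_5 = 0;  w_6 = -18;  w_7 = -54;  w_8 = -108;  w_9 = -162;  w_{10} = -162;  w_{11} = 0.

0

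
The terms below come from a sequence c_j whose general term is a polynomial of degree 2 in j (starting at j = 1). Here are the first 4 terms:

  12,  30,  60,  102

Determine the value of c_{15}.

1356

1st diffs: 18, 30, 42.
2nd diffs: 12, 12 (constant).
Newton forward-difference form: c_j = 12 + 18·C(j-1,1) + 12·C(j-1,2).
At j = 15: j-1 = 14, so c_{15} = 12 + 252 + 1092 = 1356.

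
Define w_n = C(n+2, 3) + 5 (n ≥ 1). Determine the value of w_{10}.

C(12, 3) = 220, so w_{10} = 225.

225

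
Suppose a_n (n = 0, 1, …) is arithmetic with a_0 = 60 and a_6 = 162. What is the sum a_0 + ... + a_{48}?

Common difference d = (162 - 60) / (6 - 0) = 17.
a_n = 60 + (n - 0)·17.
a_{48} = 876; S = 49·(60 + 876)/2 = 22932.

22932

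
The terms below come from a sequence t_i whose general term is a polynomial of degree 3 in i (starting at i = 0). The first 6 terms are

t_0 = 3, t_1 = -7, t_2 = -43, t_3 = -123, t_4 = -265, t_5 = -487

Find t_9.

-2535

1st diffs: -10, -36, -80, -142, -222.
2nd diffs: -26, -44, -62, -80.
3rd diffs: -18, -18, -18 (constant).
Newton forward-difference form: t_i = 3 + (-10)·C(i,1) + (-26)·C(i,2) + (-18)·C(i,3).
At i = 9: i = 9, so t_9 = 3 - 90 - 936 - 1512 = -2535.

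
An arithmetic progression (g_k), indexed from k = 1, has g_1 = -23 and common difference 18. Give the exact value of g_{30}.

499

g_k = -23 + (k - 1)·18.
g_{30} = -23 + 29·18 = 499.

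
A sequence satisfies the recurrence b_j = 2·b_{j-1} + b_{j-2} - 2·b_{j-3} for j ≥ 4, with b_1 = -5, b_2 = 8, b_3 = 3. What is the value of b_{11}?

b_4 = 24;  b_5 = 35;  b_6 = 88;  b_7 = 163;  b_8 = 344;  b_9 = 675;  b_{10} = 1368;  b_{11} = 2723.

2723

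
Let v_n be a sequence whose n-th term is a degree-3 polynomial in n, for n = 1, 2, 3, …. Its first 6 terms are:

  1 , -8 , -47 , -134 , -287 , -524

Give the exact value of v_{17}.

1st diffs: -9, -39, -87, -153, -237.
2nd diffs: -30, -48, -66, -84.
3rd diffs: -18, -18, -18 (constant).
So v_n = -3n^3 + 3n^2 + 3n - 2.
Evaluating at n = 17 gives v_{17} = -13823.

-13823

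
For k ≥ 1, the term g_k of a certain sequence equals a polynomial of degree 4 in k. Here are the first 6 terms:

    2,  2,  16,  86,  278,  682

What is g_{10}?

7058

1st diffs: 0, 14, 70, 192, 404.
2nd diffs: 14, 56, 122, 212.
3rd diffs: 42, 66, 90.
4th diffs: 24, 24 (constant).
Newton forward-difference form: g_k = 2 + 14·C(k-1,2) + 42·C(k-1,3) + 24·C(k-1,4).
At k = 10: k-1 = 9, so g_{10} = 2 + 504 + 3528 + 3024 = 7058.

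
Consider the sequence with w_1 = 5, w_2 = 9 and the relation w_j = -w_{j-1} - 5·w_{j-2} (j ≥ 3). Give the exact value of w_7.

-779

Iterate the recurrence:
w_3 = -34  w_4 = -11  w_5 = 181  w_6 = -126  w_7 = -779.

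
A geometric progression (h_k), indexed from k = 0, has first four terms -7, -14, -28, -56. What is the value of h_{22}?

Common ratio r = 2.
h_k = (-7)·2^(k-0).
h_{22} = (-7)·2^22 = -29360128.

-29360128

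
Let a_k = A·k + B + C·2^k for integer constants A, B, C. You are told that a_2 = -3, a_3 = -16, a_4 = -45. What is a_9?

Plug in k = 2, 3, 4: 2A + B + 4C = -3; 3A + B + 8C = -16; 4A + B + 16C = -45.
Subtracting the first from the second: A + 4C = -13.
Subtracting the second from the third: A + 8C = -29.
Solving: C = -4, A = 3, then B = 7.
So a_k = 3·k + 7 + (-4)·2^k; at k=9 this is -2014.

-2014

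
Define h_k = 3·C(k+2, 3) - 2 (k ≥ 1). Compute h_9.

493

C(11, 3) = 165, so h_9 = 493.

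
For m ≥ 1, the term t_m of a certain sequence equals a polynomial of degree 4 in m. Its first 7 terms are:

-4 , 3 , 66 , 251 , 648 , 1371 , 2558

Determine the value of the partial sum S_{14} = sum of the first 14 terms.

1st diffs: 7, 63, 185, 397, 723, 1187.
2nd diffs: 56, 122, 212, 326, 464.
3rd diffs: 66, 90, 114, 138.
4th diffs: 24, 24, 24 (constant).
Newton forward-difference form: t_m = -4 + 7·C(m-1,1) + 56·C(m-1,2) + 66·C(m-1,3) + 24·C(m-1,4).
Continuing: …, 4371, 6996, 10643, 15546, …, t_{14} = 40491.
Summing m = 1..14 (14 terms) gives 135079.

135079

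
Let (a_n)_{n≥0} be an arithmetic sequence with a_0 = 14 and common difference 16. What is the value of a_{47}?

a_n = 14 + (n - 0)·16.
a_{47} = 14 + 47·16 = 766.

766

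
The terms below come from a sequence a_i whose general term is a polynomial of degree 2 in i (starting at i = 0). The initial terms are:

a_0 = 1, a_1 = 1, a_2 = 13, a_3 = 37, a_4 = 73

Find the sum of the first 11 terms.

1991

1st diffs: 0, 12, 24, 36.
2nd diffs: 12, 12, 12 (constant).
Newton forward-difference form: a_i = 1 + 12·C(i,2).
Continuing: …, 121, 181, 253, 337, …, a_{10} = 541.
Summing i = 0..10 (11 terms) gives 1991.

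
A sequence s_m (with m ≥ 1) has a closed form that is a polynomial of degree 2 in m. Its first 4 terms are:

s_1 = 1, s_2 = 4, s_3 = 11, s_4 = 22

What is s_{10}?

1st diffs: 3, 7, 11.
2nd diffs: 4, 4 (constant).
Newton forward-difference form: s_m = 1 + 3·C(m-1,1) + 4·C(m-1,2).
At m = 10: m-1 = 9, so s_{10} = 1 + 27 + 144 = 172.

172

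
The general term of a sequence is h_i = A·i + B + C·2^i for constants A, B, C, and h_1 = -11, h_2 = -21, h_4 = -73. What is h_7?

-527

Write the equations: A + B + 2C = -11; 2A + B + 4C = -21; 4A + B + 16C = -73.
Subtracting the first from the second: A + 2C = -10.
Subtracting the second from the third: 2A + 12C = -52.
Solving: C = -4, A = -2, then B = -1.
Hence h_7 = -2·7 + (-1) + (-4)·128 = -527.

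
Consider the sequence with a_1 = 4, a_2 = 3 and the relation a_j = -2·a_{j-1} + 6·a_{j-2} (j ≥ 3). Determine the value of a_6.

-396

Compute successive terms:
a_3 = 18; a_4 = -18; a_5 = 144; a_6 = -396.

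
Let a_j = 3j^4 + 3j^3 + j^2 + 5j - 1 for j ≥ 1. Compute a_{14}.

123745

a_{14} = 3·14^4 + 3·14^3 + 1·14^2 + 5·14 - 1 = 123745.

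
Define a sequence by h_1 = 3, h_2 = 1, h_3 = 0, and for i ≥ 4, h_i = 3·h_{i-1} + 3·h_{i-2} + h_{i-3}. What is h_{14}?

3593395

h_4 = 6, h_5 = 19, h_6 = 75, …, h_{11} = 63100, h_{12} = 242766, h_{13} = 933999, h_{14} = 3593395.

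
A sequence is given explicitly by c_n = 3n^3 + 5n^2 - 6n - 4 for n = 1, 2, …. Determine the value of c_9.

c_9 = 3·9^3 + 5·9^2 - 6·9 - 4 = 2534.

2534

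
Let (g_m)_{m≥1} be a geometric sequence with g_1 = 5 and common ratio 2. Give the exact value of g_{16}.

g_m = 5·2^(m-1).
g_{16} = 5·2^15 = 163840.

163840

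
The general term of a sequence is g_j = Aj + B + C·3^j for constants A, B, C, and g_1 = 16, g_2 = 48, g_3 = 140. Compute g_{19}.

5811307372

The three given values yield: A + B + 3C = 16; 2A + B + 9C = 48; 3A + B + 27C = 140.
Subtracting the first from the second: A + 6C = 32.
Subtracting the second from the third: A + 18C = 92.
Solving: C = 5, A = 2, then B = -1.
Therefore g_{19} = 38 + (-1) + 5·1162261467 = 5811307372.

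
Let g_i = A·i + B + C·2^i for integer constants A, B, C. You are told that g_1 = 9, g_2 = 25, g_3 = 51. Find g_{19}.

2621547

At i = 1, 2, 3: A + B + 2C = 9; 2A + B + 4C = 25; 3A + B + 8C = 51.
Subtracting the first from the second: A + 2C = 16.
Subtracting the second from the third: A + 4C = 26.
Solving: C = 5, A = 6, then B = -7.
Hence g_{19} = 6·19 + (-7) + 5·524288 = 2621547.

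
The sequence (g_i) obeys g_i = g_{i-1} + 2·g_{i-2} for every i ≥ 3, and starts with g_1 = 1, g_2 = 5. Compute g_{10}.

1025

Step forward from the initial values:
g_3 = 7  g_4 = 17  g_5 = 31  g_6 = 65  g_7 = 127  g_8 = 257  g_9 = 511  g_{10} = 1025.
(Characteristic roots are 2 and -1.)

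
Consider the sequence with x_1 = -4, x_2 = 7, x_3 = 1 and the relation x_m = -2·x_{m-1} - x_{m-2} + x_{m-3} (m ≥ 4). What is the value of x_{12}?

452

Iterate the recurrence:
x_4 = -13;  x_5 = 32;  x_6 = -50;  x_7 = 55;  x_8 = -28;  x_9 = -49;  x_{10} = 181;  x_{11} = -341;  x_{12} = 452.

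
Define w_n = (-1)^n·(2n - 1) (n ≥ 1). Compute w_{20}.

39

(-1)^20 = 1; 2n - 1 at n=20 is 39; so w_{20} = 39.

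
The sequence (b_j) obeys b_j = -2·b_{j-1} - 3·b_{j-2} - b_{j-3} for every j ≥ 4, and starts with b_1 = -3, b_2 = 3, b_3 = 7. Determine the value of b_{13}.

Applying the relation repeatedly:
b_4 = -20; b_5 = 16; b_6 = 21; b_7 = -70; b_8 = 61; b_9 = 67; b_{10} = -247; b_{11} = 232; b_{12} = 210; b_{13} = -869.

-869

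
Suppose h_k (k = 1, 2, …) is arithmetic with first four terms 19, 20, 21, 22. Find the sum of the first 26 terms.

Common difference d = 1.
h_k = 19 + (k - 1)·1.
h_{26} = 44; S = 26·(19 + 44)/2 = 819.

819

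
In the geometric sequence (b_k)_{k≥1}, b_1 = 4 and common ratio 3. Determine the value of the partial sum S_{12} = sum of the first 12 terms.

1062880

b_k = 4·3^(k-1).
S = 4·(3^12 - 1)/(3 - 1) = 4·(531441 - 1)/(2) = 1062880.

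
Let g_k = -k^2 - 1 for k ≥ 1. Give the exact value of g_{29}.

-842

g_{29} = -1·29^2 - 1 = -842.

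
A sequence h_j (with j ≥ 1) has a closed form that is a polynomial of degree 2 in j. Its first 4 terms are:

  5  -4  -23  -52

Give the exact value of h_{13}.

1st diffs: -9, -19, -29.
2nd diffs: -10, -10 (constant).
Newton forward-difference form: h_j = 5 + (-9)·C(j-1,1) + (-10)·C(j-1,2).
At j = 13: j-1 = 12, so h_{13} = 5 - 108 - 660 = -763.

-763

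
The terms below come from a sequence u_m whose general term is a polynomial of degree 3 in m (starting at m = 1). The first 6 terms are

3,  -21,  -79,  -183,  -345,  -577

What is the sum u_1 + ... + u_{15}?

-34325

1st diffs: -24, -58, -104, -162, -232.
2nd diffs: -34, -46, -58, -70.
3rd diffs: -12, -12, -12 (constant).
So u_m = -2m^3 - 5m^2 + 5m + 5.
Continuing: …, -891, -1299, -1813, -2445, …, u_{15} = -7795.
Summing m = 1..15 (15 terms) gives -34325.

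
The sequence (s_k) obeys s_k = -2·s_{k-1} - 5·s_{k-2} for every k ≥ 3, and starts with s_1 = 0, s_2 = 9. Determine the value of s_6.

Compute successive terms:
s_3 = -18  s_4 = -9  s_5 = 108  s_6 = -171.

-171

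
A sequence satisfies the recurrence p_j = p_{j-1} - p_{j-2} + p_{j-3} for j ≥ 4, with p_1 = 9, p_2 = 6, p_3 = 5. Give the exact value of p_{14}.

6

p_4 = 8; p_5 = 9; p_6 = 6; …; p_{11} = 5; p_{12} = 8; p_{13} = 9; p_{14} = 6.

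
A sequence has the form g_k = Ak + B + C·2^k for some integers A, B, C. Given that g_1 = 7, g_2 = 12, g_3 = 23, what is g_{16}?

At k = 1, 2, 3: A + B + 2C = 7; 2A + B + 4C = 12; 3A + B + 8C = 23.
Subtracting the first from the second: A + 2C = 5.
Subtracting the second from the third: A + 4C = 11.
Solving: C = 3, A = -1, then B = 2.
So g_k = -1·k + 2 + 3·2^k; at k=16 this is 196594.

196594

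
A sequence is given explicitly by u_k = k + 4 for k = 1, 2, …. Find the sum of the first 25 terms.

425

Over k = 1..25: Σk = 325.
Total = (1)·325 + (4)·25 = 425.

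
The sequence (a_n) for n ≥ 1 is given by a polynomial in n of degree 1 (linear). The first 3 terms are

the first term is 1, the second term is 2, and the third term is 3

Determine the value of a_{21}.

1st diffs: 1, 1 (constant).
So a_n = n.
Evaluating at n = 21 gives a_{21} = 21.

21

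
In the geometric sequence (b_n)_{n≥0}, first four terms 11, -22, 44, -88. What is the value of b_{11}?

-22528

Common ratio r = -2.
b_n = 11·(-2)^(n-0).
b_{11} = 11·(-2)^11 = -22528.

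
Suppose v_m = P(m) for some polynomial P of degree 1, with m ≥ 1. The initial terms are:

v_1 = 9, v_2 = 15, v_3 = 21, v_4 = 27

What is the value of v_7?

45

1st diffs: 6, 6, 6 (constant).
So v_m = 6m + 3.
Evaluating at m = 7 gives v_7 = 45.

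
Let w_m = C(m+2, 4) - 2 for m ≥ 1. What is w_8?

C(10, 4) = 210, so w_8 = 208.

208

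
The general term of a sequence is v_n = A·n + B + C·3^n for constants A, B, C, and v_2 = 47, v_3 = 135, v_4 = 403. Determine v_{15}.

Write the equations: 2A + B + 9C = 47; 3A + B + 27C = 135; 4A + B + 81C = 403.
Subtracting the first from the second: A + 18C = 88.
Subtracting the second from the third: A + 54C = 268.
Solving: C = 5, A = -2, then B = 6.
So v_n = -2·n + 6 + 5·3^n; at n=15 this is 71744511.

71744511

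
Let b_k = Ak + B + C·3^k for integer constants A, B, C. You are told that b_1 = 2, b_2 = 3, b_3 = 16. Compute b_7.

2156

The three given values yield: A + B + 3C = 2; 2A + B + 9C = 3; 3A + B + 27C = 16.
Subtracting the first from the second: A + 6C = 1.
Subtracting the second from the third: A + 18C = 13.
Solving: C = 1, A = -5, then B = 4.
Therefore b_7 = -35 + 4 + 1·2187 = 2156.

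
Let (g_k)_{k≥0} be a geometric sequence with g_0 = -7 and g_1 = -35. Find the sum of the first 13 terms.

-2136230467

Common ratio r = 5.
g_k = (-7)·5^(k-0).
S = (-7)·(5^13 - 1)/(5 - 1) = (-7)·(1220703125 - 1)/(4) = -2136230467.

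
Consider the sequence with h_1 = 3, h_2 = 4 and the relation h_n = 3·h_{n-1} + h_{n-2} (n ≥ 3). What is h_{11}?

210258

Step forward from the initial values:
h_3 = 15, h_4 = 49, h_5 = 162, h_6 = 535, h_7 = 1767, h_8 = 5836, h_9 = 19275, h_{10} = 63661, h_{11} = 210258.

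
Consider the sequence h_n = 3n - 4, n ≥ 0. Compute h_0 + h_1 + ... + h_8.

Over n = 0..8: Σn = 36.
Total = (3)·36 + (-4)·9 = 72.

72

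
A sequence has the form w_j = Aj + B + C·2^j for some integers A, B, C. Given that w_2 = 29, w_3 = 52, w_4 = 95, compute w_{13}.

Write the equations: 2A + B + 4C = 29; 3A + B + 8C = 52; 4A + B + 16C = 95.
Subtracting the first from the second: A + 4C = 23.
Subtracting the second from the third: A + 8C = 43.
Solving: C = 5, A = 3, then B = 3.
Hence w_{13} = 3·13 + 3 + 5·8192 = 41002.

41002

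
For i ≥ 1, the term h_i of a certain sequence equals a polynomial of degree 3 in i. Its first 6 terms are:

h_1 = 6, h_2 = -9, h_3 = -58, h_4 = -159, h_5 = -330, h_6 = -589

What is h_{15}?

-9850

1st diffs: -15, -49, -101, -171, -259.
2nd diffs: -34, -52, -70, -88.
3rd diffs: -18, -18, -18 (constant).
Newton forward-difference form: h_i = 6 + (-15)·C(i-1,1) + (-34)·C(i-1,2) + (-18)·C(i-1,3).
At i = 15: i-1 = 14, so h_{15} = 6 - 210 - 3094 - 6552 = -9850.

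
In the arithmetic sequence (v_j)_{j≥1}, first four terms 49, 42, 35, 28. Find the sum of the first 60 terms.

Common difference d = -7.
v_j = 49 + (j - 1)·(-7).
v_{60} = -364; S = 60·(49 + (-364))/2 = -9450.

-9450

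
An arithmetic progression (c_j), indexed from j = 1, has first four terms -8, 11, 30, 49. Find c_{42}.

Common difference d = 19.
c_j = -8 + (j - 1)·19.
c_{42} = -8 + 41·19 = 771.

771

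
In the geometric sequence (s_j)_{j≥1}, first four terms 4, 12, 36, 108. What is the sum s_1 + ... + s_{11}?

354292

Common ratio r = 3.
s_j = 4·3^(j-1).
S = 4·(3^11 - 1)/(3 - 1) = 4·(177147 - 1)/(2) = 354292.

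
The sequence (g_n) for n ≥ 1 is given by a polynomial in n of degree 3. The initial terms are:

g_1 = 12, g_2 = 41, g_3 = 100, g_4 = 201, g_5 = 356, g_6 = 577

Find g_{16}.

1st diffs: 29, 59, 101, 155, 221.
2nd diffs: 30, 42, 54, 66.
3rd diffs: 12, 12, 12 (constant).
Newton forward-difference form: g_n = 12 + 29·C(n-1,1) + 30·C(n-1,2) + 12·C(n-1,3).
At n = 16: n-1 = 15, so g_{16} = 12 + 435 + 3150 + 5460 = 9057.

9057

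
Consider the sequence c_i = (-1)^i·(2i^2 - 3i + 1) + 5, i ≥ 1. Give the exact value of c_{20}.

(-1)^20 = 1; 2i^2 - 3i + 1 at i=20 is 741; so c_{20} = 746.

746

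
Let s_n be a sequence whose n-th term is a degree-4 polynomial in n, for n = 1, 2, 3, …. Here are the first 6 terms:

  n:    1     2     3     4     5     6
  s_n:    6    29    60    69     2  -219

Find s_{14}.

-24811

1st diffs: 23, 31, 9, -67, -221.
2nd diffs: 8, -22, -76, -154.
3rd diffs: -30, -54, -78.
4th diffs: -24, -24 (constant).
Newton forward-difference form: s_n = 6 + 23·C(n-1,1) + 8·C(n-1,2) + (-30)·C(n-1,3) + (-24)·C(n-1,4).
At n = 14: n-1 = 13, so s_{14} = 6 + 299 + 624 - 8580 - 17160 = -24811.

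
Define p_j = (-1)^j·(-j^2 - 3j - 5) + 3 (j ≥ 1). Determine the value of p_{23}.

606

(-1)^23 = -1; -j^2 - 3j - 5 at j=23 is -603; so p_{23} = 606.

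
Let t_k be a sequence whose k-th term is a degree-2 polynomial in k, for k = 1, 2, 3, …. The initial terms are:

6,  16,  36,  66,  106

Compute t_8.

1st diffs: 10, 20, 30, 40.
2nd diffs: 10, 10, 10 (constant).
Newton forward-difference form: t_k = 6 + 10·C(k-1,1) + 10·C(k-1,2).
At k = 8: k-1 = 7, so t_8 = 6 + 70 + 210 = 286.

286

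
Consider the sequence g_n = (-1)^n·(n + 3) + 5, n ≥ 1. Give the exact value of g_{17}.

(-1)^17 = -1; n + 3 at n=17 is 20; so g_{17} = -15.

-15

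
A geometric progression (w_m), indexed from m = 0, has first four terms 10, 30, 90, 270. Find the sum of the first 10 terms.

Common ratio r = 3.
w_m = 10·3^(m-0).
S = 10·(3^10 - 1)/(3 - 1) = 10·(59049 - 1)/(2) = 295240.

295240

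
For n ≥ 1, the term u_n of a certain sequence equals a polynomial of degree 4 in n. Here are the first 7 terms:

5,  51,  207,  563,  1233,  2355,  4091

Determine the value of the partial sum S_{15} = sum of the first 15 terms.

1st diffs: 46, 156, 356, 670, 1122, 1736.
2nd diffs: 110, 200, 314, 452, 614.
3rd diffs: 90, 114, 138, 162.
4th diffs: 24, 24, 24 (constant).
Newton forward-difference form: u_n = 5 + 46·C(n-1,1) + 110·C(n-1,2) + 90·C(n-1,3) + 24·C(n-1,4).
Continuing: …, 6627, 10173, 14963, 21255, …, u_{15} = 67443.
Summing n = 1..15 (15 terms) gives 249877.

249877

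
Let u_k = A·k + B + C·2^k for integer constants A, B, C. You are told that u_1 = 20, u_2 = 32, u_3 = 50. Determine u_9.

Write the equations: A + B + 2C = 20; 2A + B + 4C = 32; 3A + B + 8C = 50.
Subtracting the first from the second: A + 2C = 12.
Subtracting the second from the third: A + 4C = 18.
Solving: C = 3, A = 6, then B = 8.
Therefore u_9 = 54 + 8 + 3·512 = 1598.

1598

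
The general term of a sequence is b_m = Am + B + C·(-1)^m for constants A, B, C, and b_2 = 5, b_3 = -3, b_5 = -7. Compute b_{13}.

-23

Plug in m = 2, 3, 5: 2A + B + C = 5; 3A + B - C = -3; 5A + B - C = -7.
Subtracting the first from the second: A - 2C = -8.
Subtracting the second from the third: 2A = -4.
Solving: C = 3, A = -2, then B = 6.
So b_m = -2·m + 6 + 3·(-1)^m; at m=13 this is -23.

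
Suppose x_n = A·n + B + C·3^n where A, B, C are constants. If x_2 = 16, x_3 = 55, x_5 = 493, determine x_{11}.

354319

Write the equations: 2A + B + 9C = 16; 3A + B + 27C = 55; 5A + B + 243C = 493.
Subtracting the first from the second: A + 18C = 39.
Subtracting the second from the third: 2A + 216C = 438.
Solving: C = 2, A = 3, then B = -8.
So x_n = 3·n + (-8) + 2·3^n; at n=11 this is 354319.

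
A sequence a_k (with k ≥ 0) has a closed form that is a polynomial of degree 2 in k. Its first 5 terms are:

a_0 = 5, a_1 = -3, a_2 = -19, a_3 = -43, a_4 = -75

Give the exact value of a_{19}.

-1515

1st diffs: -8, -16, -24, -32.
2nd diffs: -8, -8, -8 (constant).
Newton forward-difference form: a_k = 5 + (-8)·C(k,1) + (-8)·C(k,2).
At k = 19: k = 19, so a_{19} = 5 - 152 - 1368 = -1515.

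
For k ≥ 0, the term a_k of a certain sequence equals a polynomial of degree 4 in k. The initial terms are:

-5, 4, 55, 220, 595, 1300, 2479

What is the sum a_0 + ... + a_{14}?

1st diffs: 9, 51, 165, 375, 705, 1179.
2nd diffs: 42, 114, 210, 330, 474.
3rd diffs: 72, 96, 120, 144.
4th diffs: 24, 24, 24 (constant).
Newton forward-difference form: a_k = -5 + 9·C(k,1) + 42·C(k,2) + 72·C(k,3) + 24·C(k,4).
Continuing: …, 4300, 6955, 10660, 15655, …, a_{14} = 54175.
Summing k = 0..14 (15 terms) gives 190332.

190332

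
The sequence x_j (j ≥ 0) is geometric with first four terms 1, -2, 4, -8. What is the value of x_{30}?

Common ratio r = -2.
x_j = 1·(-2)^(j-0).
x_{30} = 1·(-2)^30 = 1073741824.

1073741824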